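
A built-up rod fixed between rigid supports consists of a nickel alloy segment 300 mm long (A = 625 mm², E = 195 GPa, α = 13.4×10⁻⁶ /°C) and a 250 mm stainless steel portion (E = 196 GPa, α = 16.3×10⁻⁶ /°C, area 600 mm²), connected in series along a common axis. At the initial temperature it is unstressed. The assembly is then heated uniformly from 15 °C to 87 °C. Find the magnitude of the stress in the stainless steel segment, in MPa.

σ ≈ 212 MPa (compressive)

If the supports were absent, the total length change would be Σ αᵢΔT Lᵢ = 13.4×10⁻⁶×72×300 + 16.3×10⁻⁶×72×250 = 0.5828 mm.
The rigid supports impose zero overall length change; the single axial force P common to all segments must satisfy P Σ Lᵢ/(AᵢEᵢ) = δ_free.
The series flexibility is Σ Lᵢ/(AᵢEᵢ) = 300/(625×195×10³) + 250/(600×196×10³) = 4.587×10⁻⁶ mm/N.
P = 0.5828 / 4.587×10⁻⁶ = 127100 N = 127.1 kN, compressive.
σ_{stainless steel} = P / A = 127100 / 600 = 211.8 MPa.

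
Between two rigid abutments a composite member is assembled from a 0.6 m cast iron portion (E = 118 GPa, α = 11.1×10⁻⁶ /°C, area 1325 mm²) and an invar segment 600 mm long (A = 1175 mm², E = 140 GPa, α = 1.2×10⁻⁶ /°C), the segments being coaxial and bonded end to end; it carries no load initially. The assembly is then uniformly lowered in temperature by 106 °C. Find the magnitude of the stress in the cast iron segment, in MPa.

σ ≈ 78.9 MPa (tensile)

With the walls removed the bar would change length by δ_free = Σ αᵢΔT Lᵢ = 11.1×10⁻⁶×106×600 + 1.2×10⁻⁶×106×600 = 0.7823 mm.
The walls prevent any net length change, so an axial force P (same in every segment) develops. Compatibility: P · Σ Lᵢ/(AᵢEᵢ) = δ_free.
The series flexibility is Σ Lᵢ/(AᵢEᵢ) = 600/(1325×118×10³) + 600/(1175×140×10³) = 7.485×10⁻⁶ mm/N.
Hence P = δ_free / Σ(L/AE) = 0.7823/7.485×10⁻⁶ = 104.5 kN (tensile).
σ_{cast iron} = P / A = 104500 / 1325 = 78.88 MPa.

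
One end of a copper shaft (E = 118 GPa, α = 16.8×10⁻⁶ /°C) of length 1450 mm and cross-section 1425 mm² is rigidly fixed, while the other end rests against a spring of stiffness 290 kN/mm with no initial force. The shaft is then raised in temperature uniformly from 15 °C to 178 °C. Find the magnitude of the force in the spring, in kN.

The unrestrained thermal change is αΔT L = 16.8×10⁻⁶ × 163 × 1450 = 3.971 mm.
With a force P in the spring, the elastic change of the shaft is PL/(AE) and that of the spring is P/k; compatibility requires their sum to equal δ_free.
P [ L/(AE) + 1/k ] = δ_free → P [ 1450/(1425×118×10³) + 1/(290×10³) ] = 3.971.
P = 3.971 / 1.207×10⁻⁵ = 328900 N.

P ≈ 329 kN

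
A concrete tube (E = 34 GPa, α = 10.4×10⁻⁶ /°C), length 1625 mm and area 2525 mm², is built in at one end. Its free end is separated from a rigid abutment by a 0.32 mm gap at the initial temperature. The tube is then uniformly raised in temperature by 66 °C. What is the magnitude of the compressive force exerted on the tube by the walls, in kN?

Free thermal elongation = αΔT L = 10.4×10⁻⁶ × 66 × 1625 = 1.115 mm.
This exceeds the 0.32 mm gap, so the wall pushes back. The portion of expansion that must be recovered elastically is δ_free − gap = 1.115 − 0.32 = 0.7954 mm.
So σ = E(δ_free − g)/L = 34×10³ × 0.7954/1625 = 16.64 MPa.
Force on the wall = σA = 16.64 × 2525 mm² = 42.02 kN.

P ≈ 42 kN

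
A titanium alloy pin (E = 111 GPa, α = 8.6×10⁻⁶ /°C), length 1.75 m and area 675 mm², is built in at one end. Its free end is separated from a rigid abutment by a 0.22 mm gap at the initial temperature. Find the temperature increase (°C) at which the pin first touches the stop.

ΔT ≈ 14.6 °C

The gap closes when αΔT L = 0.22 mm, since the pin is still unstressed at that instant.
So ΔT = g/(αL) = 0.22/(8.6×10⁻⁶ × 1750) = 14.62 °C.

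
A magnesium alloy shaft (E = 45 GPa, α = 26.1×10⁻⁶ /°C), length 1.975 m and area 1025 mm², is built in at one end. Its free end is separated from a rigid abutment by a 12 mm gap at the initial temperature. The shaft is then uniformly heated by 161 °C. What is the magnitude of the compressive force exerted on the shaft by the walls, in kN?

P ≈ 0 kN

If the wall were absent the shaft would grow by αΔT L = 26.1×10⁻⁶ × 161 × 1975 = 8.299 mm.
Since δ_free = 8.3 mm is less than the 12 mm gap, the shaft never touches the wall. No axial force develops.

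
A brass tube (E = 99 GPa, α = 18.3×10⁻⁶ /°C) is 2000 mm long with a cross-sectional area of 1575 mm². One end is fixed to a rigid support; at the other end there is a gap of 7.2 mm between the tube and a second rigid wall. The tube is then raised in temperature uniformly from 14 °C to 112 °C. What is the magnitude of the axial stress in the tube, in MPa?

Unrestrained expansion: δ_free = αΔT L = 18.3×10⁻⁶ × 98 × 2000 = 3.587 mm.
Since δ_free = 3.59 mm is less than the 7.2 mm gap, the tube never touches the wall. No axial force develops.

σ ≈ 0 MPa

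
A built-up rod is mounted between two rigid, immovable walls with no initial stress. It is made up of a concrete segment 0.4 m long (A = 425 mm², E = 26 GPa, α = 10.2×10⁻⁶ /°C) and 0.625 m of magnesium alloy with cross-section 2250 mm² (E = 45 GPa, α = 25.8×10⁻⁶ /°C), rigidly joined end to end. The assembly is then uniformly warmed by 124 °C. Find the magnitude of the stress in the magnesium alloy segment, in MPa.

Free thermal expansion of the whole bar: Σ αᵢΔT Lᵢ = 10.2×10⁻⁶×124×400 + 25.8×10⁻⁶×124×625 = 2.505 mm.
The walls prevent any net length change, so an axial force P (same in every segment) develops. Compatibility: P · Σ Lᵢ/(AᵢEᵢ) = δ_free.
Σ Lᵢ/(AᵢEᵢ) = 400/(425×26×10³) + 625/(2250×45×10³) = 4.237×10⁻⁵ mm/N.
So P = 2.505 / 4.237×10⁻⁵ = 59.13 kN, compressive.
σ_{magnesium alloy} = P / A = 59130 / 2250 = 26.28 MPa.

σ ≈ 26.3 MPa (compressive)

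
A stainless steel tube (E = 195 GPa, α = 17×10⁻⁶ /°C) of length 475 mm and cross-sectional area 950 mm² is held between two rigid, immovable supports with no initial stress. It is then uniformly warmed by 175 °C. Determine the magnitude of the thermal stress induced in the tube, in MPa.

With length fixed, the mechanical strain must cancel the thermal strain αΔT = 17×10⁻⁶ × 175 = 2975×10⁻⁶.
The stress required to suppress this strain is σ = Eε = 195×10³ × 2975×10⁻⁶ = 580.1 MPa, compressive since the tube is trying to expand.

σ ≈ 580 MPa (compressive)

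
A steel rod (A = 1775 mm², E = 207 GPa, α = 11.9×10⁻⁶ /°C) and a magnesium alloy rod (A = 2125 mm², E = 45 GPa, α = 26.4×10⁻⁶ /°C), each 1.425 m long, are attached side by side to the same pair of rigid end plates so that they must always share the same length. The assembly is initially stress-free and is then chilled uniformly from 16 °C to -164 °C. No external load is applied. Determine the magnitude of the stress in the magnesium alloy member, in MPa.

Equilibrium of a rigid end plate with no external load gives equal and opposite internal forces ±P in the two members. Since α_{magnesium alloy} > α_{steel}, cooling drives the magnesium alloy into tension and the steel into compression.
Equating the net (thermal + elastic) strains gives |α₁ − α₂|·ΔT = P·[1/(A₁E₁) + 1/(A₂E₂)].
|α₁ − α₂|·ΔT = 14.5×10⁻⁶ × 180 = 0.00261.
1/(A₁E₁) + 1/(A₂E₂) = 1/(1775×207×10³) + 1/(2125×45×10³) = 1.318×10⁻⁸ N⁻¹.
So P = 0.00261 / 1.318×10⁻⁸ = 198 kN.
σ_{magnesium alloy} = P/A₂ = 198000/2125 = 93.2 MPa, tensile.

σ ≈ 93.2 MPa (tensile)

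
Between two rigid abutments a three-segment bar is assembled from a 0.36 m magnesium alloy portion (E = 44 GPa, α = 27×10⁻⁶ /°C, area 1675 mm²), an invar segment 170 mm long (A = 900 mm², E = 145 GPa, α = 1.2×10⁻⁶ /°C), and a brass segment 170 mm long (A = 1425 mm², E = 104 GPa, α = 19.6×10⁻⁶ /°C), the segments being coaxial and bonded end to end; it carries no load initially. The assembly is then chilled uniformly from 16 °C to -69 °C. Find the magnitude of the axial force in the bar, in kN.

P ≈ 154 kN (tensile)

If the supports were absent, the total length change would be Σ αᵢΔT Lᵢ = 27×10⁻⁶×85×360 + 1.2×10⁻⁶×85×170 + 19.6×10⁻⁶×85×170 = 1.127 mm.
Since the ends are fixed, an axial force P builds up, equal in every segment, with P · Σ Lᵢ/(AᵢEᵢ) = δ_free.
The series flexibility is Σ Lᵢ/(AᵢEᵢ) = 360/(1675×44×10³) + 170/(900×145×10³) + 170/(1425×104×10³) = 7.334×10⁻⁶ mm/N.
P = 1.127 / 7.334×10⁻⁶ = 153600 N = 153.6 kN, tensile.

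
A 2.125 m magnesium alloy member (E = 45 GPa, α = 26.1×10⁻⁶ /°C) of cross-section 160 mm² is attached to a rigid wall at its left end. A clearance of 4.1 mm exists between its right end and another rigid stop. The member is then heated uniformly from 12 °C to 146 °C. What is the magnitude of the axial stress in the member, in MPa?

If the wall were absent the member would grow by αΔT L = 26.1×10⁻⁶ × 134 × 2125 = 7.432 mm.
This exceeds the 4.1 mm gap, so the wall pushes back. The portion of expansion that must be recovered elastically is δ_free − gap = 7.432 − 4.1 = 3.332 mm.
Compatibility: PL/(AE) = 3.332 mm, so σ = P/A = E × (3.332/2125) = 70.56 MPa.

σ ≈ 70.6 MPa (compressive)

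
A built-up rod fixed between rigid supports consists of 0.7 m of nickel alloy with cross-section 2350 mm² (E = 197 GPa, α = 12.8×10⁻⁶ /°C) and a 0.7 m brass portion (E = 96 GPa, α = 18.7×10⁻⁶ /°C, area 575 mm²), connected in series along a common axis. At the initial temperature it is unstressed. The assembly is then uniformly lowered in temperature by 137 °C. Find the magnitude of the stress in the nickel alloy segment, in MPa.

σ ≈ 90.6 MPa (tensile)

If the supports were absent, the total length change would be Σ αᵢΔT Lᵢ = 12.8×10⁻⁶×137×700 + 18.7×10⁻⁶×137×700 = 3.021 mm.
The rigid supports impose zero overall length change; the single axial force P common to all segments must satisfy P Σ Lᵢ/(AᵢEᵢ) = δ_free.
Σ Lᵢ/(AᵢEᵢ) = 700/(2350×197×10³) + 700/(575×96×10³) = 1.419×10⁻⁵ mm/N.
Hence P = δ_free / Σ(L/AE) = 3.021/1.419×10⁻⁵ = 212.8 kN (tensile).
σ_{nickel alloy} = P / A = 212800 / 2350 = 90.57 MPa.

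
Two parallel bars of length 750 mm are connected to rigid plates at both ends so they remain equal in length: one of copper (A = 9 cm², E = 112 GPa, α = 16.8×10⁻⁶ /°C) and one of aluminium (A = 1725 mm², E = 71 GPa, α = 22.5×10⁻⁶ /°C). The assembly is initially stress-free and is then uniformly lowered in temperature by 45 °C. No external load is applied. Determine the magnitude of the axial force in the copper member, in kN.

P ≈ 14.2 kN (compressive in the copper)

The aluminium has the larger α, so on cooling it would change length more than the copper if both were free. The rigid plates force a common final length, so the aluminium is put into tension and the copper into compression, with equal and opposite forces P (no external load).
Equating the net (thermal + elastic) strains gives |α₁ − α₂|·ΔT = P·[1/(A₁E₁) + 1/(A₂E₂)].
|α₁ − α₂|·ΔT = 5.7×10⁻⁶ × 45 = 0.0002565.
1/(A₁E₁) + 1/(A₂E₂) = 1/(900×112×10³) + 1/(1725×71×10³) = 1.809×10⁻⁸ N⁻¹.
P = 0.0002565 / 1.809×10⁻⁸ = 14180 N = 14.18 kN.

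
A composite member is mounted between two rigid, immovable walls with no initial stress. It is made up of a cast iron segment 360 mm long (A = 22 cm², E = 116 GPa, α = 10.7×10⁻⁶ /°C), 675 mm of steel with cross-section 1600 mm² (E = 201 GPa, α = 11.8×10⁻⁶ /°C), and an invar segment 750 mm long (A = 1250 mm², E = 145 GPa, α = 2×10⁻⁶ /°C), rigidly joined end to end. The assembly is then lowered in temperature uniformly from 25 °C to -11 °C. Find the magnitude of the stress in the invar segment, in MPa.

With the walls removed the bar would change length by δ_free = Σ αᵢΔT Lᵢ = 10.7×10⁻⁶×36×360 + 11.8×10⁻⁶×36×675 + 2×10⁻⁶×36×750 = 0.4794 mm.
The rigid supports impose zero overall length change; the single axial force P common to all segments must satisfy P Σ Lᵢ/(AᵢEᵢ) = δ_free.
Σ Lᵢ/(AᵢEᵢ) = 360/(2200×116×10³) + 675/(1600×201×10³) + 750/(1250×145×10³) = 7.647×10⁻⁶ mm/N.
Hence P = δ_free / Σ(L/AE) = 0.4794/7.647×10⁻⁶ = 62.69 kN (tensile).
σ_{invar} = P / A = 62690 / 1250 = 50.15 MPa.

σ ≈ 50.2 MPa (tensile)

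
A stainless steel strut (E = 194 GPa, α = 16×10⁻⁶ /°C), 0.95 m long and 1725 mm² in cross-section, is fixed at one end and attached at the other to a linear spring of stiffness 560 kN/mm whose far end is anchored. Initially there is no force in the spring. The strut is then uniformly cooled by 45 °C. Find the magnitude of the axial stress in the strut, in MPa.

If the spring were absent the strut would shorten by αΔT L = 16×10⁻⁶ × 45 × 950 = 0.684 mm.
Let P be the tensile force in the spring. The strut extends elastically by PL/(AE) and the spring stretches by P/k; together these equal δ_free.
So P = δ_free / [L/(AE) + 1/k] = 0.684 / [ 950/(1725×194×10³) + 1/(560×10³) ].
P = 0.684 / 4.625×10⁻⁶ = 147900 N.
σ = P/A = 147900/1725 = 85.74 MPa.

σ ≈ 85.7 MPa (tensile)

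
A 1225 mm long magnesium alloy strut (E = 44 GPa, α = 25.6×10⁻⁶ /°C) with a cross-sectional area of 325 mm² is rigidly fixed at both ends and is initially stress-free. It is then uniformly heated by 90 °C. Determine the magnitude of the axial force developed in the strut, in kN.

The ends cannot move, so σ = EαΔT = 44×10³ × 25.6×10⁻⁶ × 90 = 101.4 MPa.
Axial force P = σA = 101.4 × 325 = 32950 N = 32.95 kN, compressive.

P ≈ 32.9 kN (compressive)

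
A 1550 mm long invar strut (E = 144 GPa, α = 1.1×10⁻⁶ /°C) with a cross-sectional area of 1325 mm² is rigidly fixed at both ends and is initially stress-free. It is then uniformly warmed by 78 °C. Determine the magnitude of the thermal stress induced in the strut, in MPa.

The supports are rigid, so the total axial strain is zero. The restrained thermal strain is ε = αΔT = 1.1×10⁻⁶ × 78 = 85.8×10⁻⁶.
Hence σ = E·αΔT = 144×10³ × 85.8×10⁻⁶ = 12.36 MPa, compressive.

σ ≈ 12.4 MPa (compressive)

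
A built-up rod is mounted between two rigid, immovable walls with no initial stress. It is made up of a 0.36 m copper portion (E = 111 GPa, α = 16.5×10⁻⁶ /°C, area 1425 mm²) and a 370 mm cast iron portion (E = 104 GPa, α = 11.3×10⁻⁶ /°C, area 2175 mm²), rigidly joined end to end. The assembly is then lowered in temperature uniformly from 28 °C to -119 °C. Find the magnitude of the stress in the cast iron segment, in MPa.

σ ≈ 175 MPa (tensile)

With the walls removed the bar would change length by δ_free = Σ αᵢΔT Lᵢ = 16.5×10⁻⁶×147×360 + 11.3×10⁻⁶×147×370 = 1.488 mm.
The walls prevent any net length change, so an axial force P (same in every segment) develops. Compatibility: P · Σ Lᵢ/(AᵢEᵢ) = δ_free.
The series flexibility is Σ Lᵢ/(AᵢEᵢ) = 360/(1425×111×10³) + 370/(2175×104×10³) = 3.912×10⁻⁶ mm/N.
So P = 1.488 / 3.912×10⁻⁶ = 380.3 kN, tensile.
σ_{cast iron} = P / A = 380300 / 2175 = 174.9 MPa.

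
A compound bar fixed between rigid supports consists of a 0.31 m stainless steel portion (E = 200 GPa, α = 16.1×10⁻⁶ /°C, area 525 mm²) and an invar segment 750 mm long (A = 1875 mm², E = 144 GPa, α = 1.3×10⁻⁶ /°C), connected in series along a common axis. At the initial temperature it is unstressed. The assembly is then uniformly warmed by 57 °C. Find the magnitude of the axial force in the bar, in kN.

With the walls removed the bar would change length by δ_free = Σ αᵢΔT Lᵢ = 16.1×10⁻⁶×57×310 + 1.3×10⁻⁶×57×750 = 0.3401 mm.
Since the ends are fixed, an axial force P builds up, equal in every segment, with P · Σ Lᵢ/(AᵢEᵢ) = δ_free.
The series flexibility is Σ Lᵢ/(AᵢEᵢ) = 310/(525×200×10³) + 750/(1875×144×10³) = 5.73×10⁻⁶ mm/N.
Hence P = δ_free / Σ(L/AE) = 0.3401/5.73×10⁻⁶ = 59.35 kN (compressive).

P ≈ 59.3 kN (compressive)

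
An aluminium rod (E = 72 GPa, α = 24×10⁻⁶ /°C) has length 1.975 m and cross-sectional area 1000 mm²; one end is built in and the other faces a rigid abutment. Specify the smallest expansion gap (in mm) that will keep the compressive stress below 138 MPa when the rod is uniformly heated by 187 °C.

Free expansion if unrestrained: δ_free = αΔT L = 24×10⁻⁶ × 187 × 1975 = 8.864 mm.
A stress of 138 MPa corresponds to the wall pushing the rod back by σL/E = 138×1975/(72×10³) = 3.785 mm.
So the gap has to take up the difference, g_min = δ_free − σL/E = 8.864 − 3.785 = 5.078 mm.

g ≈ 5.08 mm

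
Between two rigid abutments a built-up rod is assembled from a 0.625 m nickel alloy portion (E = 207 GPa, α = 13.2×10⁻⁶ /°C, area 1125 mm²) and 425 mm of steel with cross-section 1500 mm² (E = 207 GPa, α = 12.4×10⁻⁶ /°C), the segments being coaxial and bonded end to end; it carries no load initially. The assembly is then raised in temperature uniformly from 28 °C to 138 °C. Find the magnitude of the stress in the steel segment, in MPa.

Free thermal expansion of the whole bar: Σ αᵢΔT Lᵢ = 13.2×10⁻⁶×110×625 + 12.4×10⁻⁶×110×425 = 1.487 mm.
Since the ends are fixed, an axial force P builds up, equal in every segment, with P · Σ Lᵢ/(AᵢEᵢ) = δ_free.
Σ Lᵢ/(AᵢEᵢ) = 625/(1125×207×10³) + 425/(1500×207×10³) = 4.053×10⁻⁶ mm/N.
P = 1.487 / 4.053×10⁻⁶ = 367000 N = 367 kN, compressive.
σ_{steel} = P / A = 367000 / 1500 = 244.6 MPa.

σ ≈ 245 MPa (compressive)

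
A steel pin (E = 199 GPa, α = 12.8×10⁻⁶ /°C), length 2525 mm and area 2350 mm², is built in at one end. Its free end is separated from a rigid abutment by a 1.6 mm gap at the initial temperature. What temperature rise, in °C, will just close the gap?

ΔT ≈ 49.5 °C

Contact occurs when the free expansion equals the gap: αΔT L = 1.6 mm.
ΔT = 1.6 / (12.8×10⁻⁶ × 2525) = 49.5 °C.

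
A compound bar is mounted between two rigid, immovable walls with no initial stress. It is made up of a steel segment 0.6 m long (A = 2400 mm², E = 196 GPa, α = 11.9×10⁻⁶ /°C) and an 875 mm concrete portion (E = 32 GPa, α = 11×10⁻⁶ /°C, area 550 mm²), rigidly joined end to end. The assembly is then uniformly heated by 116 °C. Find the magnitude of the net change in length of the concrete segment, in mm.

If the supports were absent, the total length change would be Σ αᵢΔT Lᵢ = 11.9×10⁻⁶×116×600 + 11×10⁻⁶×116×875 = 1.945 mm.
The rigid supports impose zero overall length change; the single axial force P common to all segments must satisfy P Σ Lᵢ/(AᵢEᵢ) = δ_free.
Σ Lᵢ/(AᵢEᵢ) = 600/(2400×196×10³) + 875/(550×32×10³) = 5.099×10⁻⁵ mm/N.
P = 1.945 / 5.099×10⁻⁵ = 38140 N = 38.14 kN, compressive.
For the concrete segment, free thermal change = 11×10⁻⁶×116×875 = 1.117 mm and elastic change from P = 38140×875/(550×32×10³) = 1.896 mm; these oppose, so the net change is 0.78 mm (segment shortens).

|ΔL| ≈ 0.78 mm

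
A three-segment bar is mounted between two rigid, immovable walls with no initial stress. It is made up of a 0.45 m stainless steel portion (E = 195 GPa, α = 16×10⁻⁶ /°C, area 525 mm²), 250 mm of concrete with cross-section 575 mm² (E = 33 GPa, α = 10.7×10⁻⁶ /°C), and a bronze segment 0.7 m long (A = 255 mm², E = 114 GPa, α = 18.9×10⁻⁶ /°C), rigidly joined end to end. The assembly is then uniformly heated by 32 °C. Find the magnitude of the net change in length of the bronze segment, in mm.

|ΔL| ≈ 0.00409 mm

If the supports were absent, the total length change would be Σ αᵢΔT Lᵢ = 16×10⁻⁶×32×450 + 10.7×10⁻⁶×32×250 + 18.9×10⁻⁶×32×700 = 0.7394 mm.
Since the ends are fixed, an axial force P builds up, equal in every segment, with P · Σ Lᵢ/(AᵢEᵢ) = δ_free.
Σ Lᵢ/(AᵢEᵢ) = 450/(525×195×10³) + 250/(575×33×10³) + 700/(255×114×10³) = 4.165×10⁻⁵ mm/N.
So P = 0.7394 / 4.165×10⁻⁵ = 17.75 kN, compressive.
For the bronze segment, free thermal change = 18.9×10⁻⁶×32×700 = 0.4234 mm and elastic change from P = 17750×700/(255×114×10³) = 0.4275 mm; these oppose, so the net change is 0.00409 mm (segment shortens).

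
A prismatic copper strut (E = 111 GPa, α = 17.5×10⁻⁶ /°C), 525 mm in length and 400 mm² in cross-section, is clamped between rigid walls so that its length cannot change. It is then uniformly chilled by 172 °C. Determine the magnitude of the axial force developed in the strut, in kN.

P ≈ 134 kN (tensile)

Full restraint means ε = 0, so the stress is σ = EαΔT = 111×10³ × 17.5×10⁻⁶ × 172 = 334.1 MPa.
Then P = σA = 334.1 × 400 mm² = 133.6 kN, tensile.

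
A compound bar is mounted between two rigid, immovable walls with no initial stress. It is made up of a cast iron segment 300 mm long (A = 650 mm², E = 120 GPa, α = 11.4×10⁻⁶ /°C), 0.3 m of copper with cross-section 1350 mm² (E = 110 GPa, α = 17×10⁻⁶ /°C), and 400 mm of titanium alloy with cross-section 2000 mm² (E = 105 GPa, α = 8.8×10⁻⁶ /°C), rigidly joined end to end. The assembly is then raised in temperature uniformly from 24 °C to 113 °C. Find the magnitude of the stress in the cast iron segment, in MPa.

With the walls removed the bar would change length by δ_free = Σ αᵢΔT Lᵢ = 11.4×10⁻⁶×89×300 + 17×10⁻⁶×89×300 + 8.8×10⁻⁶×89×400 = 1.072 mm.
The rigid supports impose zero overall length change; the single axial force P common to all segments must satisfy P Σ Lᵢ/(AᵢEᵢ) = δ_free.
Σ Lᵢ/(AᵢEᵢ) = 300/(650×120×10³) + 300/(1350×110×10³) + 400/(2000×105×10³) = 7.771×10⁻⁶ mm/N.
P = 1.072 / 7.771×10⁻⁶ = 137900 N = 137.9 kN, compressive.
σ_{cast iron} = P / A = 137900 / 650 = 212.1 MPa.

σ ≈ 212 MPa (compressive)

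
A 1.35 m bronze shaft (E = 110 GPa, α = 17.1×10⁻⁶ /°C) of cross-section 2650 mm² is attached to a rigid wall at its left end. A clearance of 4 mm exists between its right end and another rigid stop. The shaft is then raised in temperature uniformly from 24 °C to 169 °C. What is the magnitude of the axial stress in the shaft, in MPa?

If the wall were absent the shaft would grow by αΔT L = 17.1×10⁻⁶ × 145 × 1350 = 3.347 mm.
This is smaller than the 4 mm clearance, so the shaft expands freely without reaching the stop — the stress is zero.

σ ≈ 0 MPa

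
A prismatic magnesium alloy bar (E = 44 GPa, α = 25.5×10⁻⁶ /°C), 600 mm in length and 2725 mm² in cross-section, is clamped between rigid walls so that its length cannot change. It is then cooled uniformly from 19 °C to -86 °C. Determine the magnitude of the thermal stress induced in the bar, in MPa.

σ ≈ 118 MPa (tensile)

Because both ends are immovable the net strain is zero, and the suppressed thermal strain is αΔT = 25.5×10⁻⁶ × 105 = 2677.5×10⁻⁶.
Hence σ = E·αΔT = 44×10³ × 2677.5×10⁻⁶ = 117.8 MPa, tensile.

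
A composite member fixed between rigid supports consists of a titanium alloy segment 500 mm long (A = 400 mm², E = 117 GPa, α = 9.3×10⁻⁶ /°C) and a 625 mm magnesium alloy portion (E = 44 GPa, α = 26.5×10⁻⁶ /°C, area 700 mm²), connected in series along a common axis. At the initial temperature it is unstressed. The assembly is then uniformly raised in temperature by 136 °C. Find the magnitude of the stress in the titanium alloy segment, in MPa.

If the supports were absent, the total length change would be Σ αᵢΔT Lᵢ = 9.3×10⁻⁶×136×500 + 26.5×10⁻⁶×136×625 = 2.885 mm.
The rigid supports impose zero overall length change; the single axial force P common to all segments must satisfy P Σ Lᵢ/(AᵢEᵢ) = δ_free.
The series flexibility is Σ Lᵢ/(AᵢEᵢ) = 500/(400×117×10³) + 625/(700×44×10³) = 3.098×10⁻⁵ mm/N.
So P = 2.885 / 3.098×10⁻⁵ = 93.13 kN, compressive.
σ_{titanium alloy} = P / A = 93130 / 400 = 232.8 MPa.

σ ≈ 233 MPa (compressive)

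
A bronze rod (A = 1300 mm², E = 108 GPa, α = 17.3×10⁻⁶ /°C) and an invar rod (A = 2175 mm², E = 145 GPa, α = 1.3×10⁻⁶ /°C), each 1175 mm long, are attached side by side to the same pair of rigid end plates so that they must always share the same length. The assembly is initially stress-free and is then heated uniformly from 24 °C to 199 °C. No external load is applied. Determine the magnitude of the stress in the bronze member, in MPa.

The bronze has the larger α, so on heating it would change length more than the invar if both were free. The rigid plates force a common final length, so the bronze is put into compression and the invar into tension, with equal and opposite forces P (no external load).
Compatibility of the two members (thermal + elastic change equal): (α₁ − α₂)ΔT = P·[1/(A₁E₁) + 1/(A₂E₂)].
|α₁ − α₂|·ΔT = 16×10⁻⁶ × 175 = 0.0028.
1/(A₁E₁) + 1/(A₂E₂) = 1/(1300×108×10³) + 1/(2175×145×10³) = 1.029×10⁻⁸ N⁻¹.
P = 0.0028 / 1.029×10⁻⁸ = 272000 N = 272 kN.
σ_{bronze} = P/A₁ = 272000/1300 = 209.2 MPa, compressive.

σ ≈ 209 MPa (compressive)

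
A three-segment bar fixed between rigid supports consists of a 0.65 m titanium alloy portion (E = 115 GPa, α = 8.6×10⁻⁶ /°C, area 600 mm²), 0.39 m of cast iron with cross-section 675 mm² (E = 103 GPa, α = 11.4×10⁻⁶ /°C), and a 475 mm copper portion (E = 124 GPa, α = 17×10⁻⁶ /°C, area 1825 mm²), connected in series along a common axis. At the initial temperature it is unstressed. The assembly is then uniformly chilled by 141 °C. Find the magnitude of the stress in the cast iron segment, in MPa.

With the walls removed the bar would change length by δ_free = Σ αᵢΔT Lᵢ = 8.6×10⁻⁶×141×650 + 11.4×10⁻⁶×141×390 + 17×10⁻⁶×141×475 = 2.554 mm.
The rigid supports impose zero overall length change; the single axial force P common to all segments must satisfy P Σ Lᵢ/(AᵢEᵢ) = δ_free.
The series flexibility is Σ Lᵢ/(AᵢEᵢ) = 650/(600×115×10³) + 390/(675×103×10³) + 475/(1825×124×10³) = 1.713×10⁻⁵ mm/N.
Hence P = δ_free / Σ(L/AE) = 2.554/1.713×10⁻⁵ = 149.1 kN (tensile).
σ_{cast iron} = P / A = 149100 / 675 = 220.9 MPa.

σ ≈ 221 MPa (tensile)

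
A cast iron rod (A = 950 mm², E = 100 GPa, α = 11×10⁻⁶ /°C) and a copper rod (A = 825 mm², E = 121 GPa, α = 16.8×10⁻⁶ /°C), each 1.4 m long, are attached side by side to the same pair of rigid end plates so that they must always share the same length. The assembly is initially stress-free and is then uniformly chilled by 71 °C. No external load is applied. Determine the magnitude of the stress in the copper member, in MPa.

The copper has the larger α, so on cooling it would change length more than the cast iron if both were free. The rigid plates force a common final length, so the copper is put into tension and the cast iron into compression, with equal and opposite forces P (no external load).
Equating the net (thermal + elastic) strains gives |α₁ − α₂|·ΔT = P·[1/(A₁E₁) + 1/(A₂E₂)].
|α₁ − α₂|·ΔT = 5.8×10⁻⁶ × 71 = 0.0004118.
1/(A₁E₁) + 1/(A₂E₂) = 1/(950×100×10³) + 1/(825×121×10³) = 2.054×10⁻⁸ N⁻¹.
P = 0.0004118 / 2.054×10⁻⁸ = 20040 N = 20.04 kN.
σ_{copper} = P/A₂ = 20040/825 = 24.3 MPa, tensile.

σ ≈ 24.3 MPa (tensile)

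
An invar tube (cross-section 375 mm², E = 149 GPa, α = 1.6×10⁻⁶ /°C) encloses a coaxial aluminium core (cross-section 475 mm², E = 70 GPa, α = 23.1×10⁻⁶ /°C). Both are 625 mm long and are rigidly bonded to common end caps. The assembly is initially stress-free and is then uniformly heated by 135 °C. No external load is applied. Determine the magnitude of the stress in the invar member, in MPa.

Both members must finish at the same length. With the larger α, the aluminium tends to over-expand; the plates restrain it, putting the aluminium in compression and the invar in tension. With no external load the two internal forces are equal and opposite, magnitude P.
Setting the final lengths equal and cancelling L: (α₁ − α₂)ΔT = P/(A₁E₁) + P/(A₂E₂).
|α₁ − α₂|·ΔT = 21.5×10⁻⁶ × 135 = 0.002902.
1/(A₁E₁) + 1/(A₂E₂) = 1/(375×149×10³) + 1/(475×70×10³) = 4.797×10⁻⁸ N⁻¹.
So P = 0.002902 / 4.797×10⁻⁸ = 60.5 kN.
σ_{invar} = P/A₁ = 60500/375 = 161.3 MPa, tensile.

σ ≈ 161 MPa (tensile)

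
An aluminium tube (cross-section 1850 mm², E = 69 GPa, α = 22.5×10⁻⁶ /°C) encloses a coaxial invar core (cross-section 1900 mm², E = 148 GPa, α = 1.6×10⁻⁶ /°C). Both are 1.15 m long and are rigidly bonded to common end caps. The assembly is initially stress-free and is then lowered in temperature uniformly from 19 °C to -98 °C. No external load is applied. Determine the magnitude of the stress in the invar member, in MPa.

σ ≈ 113 MPa (compressive)

Both members must finish at the same length. With the larger α, the aluminium tends to over-contract; the plates restrain it, putting the aluminium in tension and the invar in compression. With no external load the two internal forces are equal and opposite, magnitude P.
Equating the net (thermal + elastic) strains gives |α₁ − α₂|·ΔT = P·[1/(A₁E₁) + 1/(A₂E₂)].
|α₁ − α₂|·ΔT = 20.9×10⁻⁶ × 117 = 0.002445.
1/(A₁E₁) + 1/(A₂E₂) = 1/(1850×69×10³) + 1/(1900×148×10³) = 1.139×10⁻⁸ N⁻¹.
P = 0.002445 / 1.139×10⁻⁸ = 214700 N = 214.7 kN.
σ_{invar} = P/A₂ = 214700/1900 = 113 MPa, compressive.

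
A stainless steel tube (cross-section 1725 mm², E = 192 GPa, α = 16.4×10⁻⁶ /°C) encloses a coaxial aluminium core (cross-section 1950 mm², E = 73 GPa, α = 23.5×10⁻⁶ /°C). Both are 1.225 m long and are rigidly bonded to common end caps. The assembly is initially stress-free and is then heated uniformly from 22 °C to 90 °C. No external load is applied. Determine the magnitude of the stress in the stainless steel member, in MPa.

Equilibrium of a rigid end plate with no external load gives equal and opposite internal forces ±P in the two members. Since α_{aluminium} > α_{stainless steel}, heating drives the aluminium into compression and the stainless steel into tension.
Compatibility of the two members (thermal + elastic change equal): (α₁ − α₂)ΔT = P·[1/(A₁E₁) + 1/(A₂E₂)].
|α₁ − α₂|·ΔT = 7.1×10⁻⁶ × 68 = 0.0004828.
1/(A₁E₁) + 1/(A₂E₂) = 1/(1725×192×10³) + 1/(1950×73×10³) = 1.004×10⁻⁸ N⁻¹.
So P = 0.0004828 / 1.004×10⁻⁸ = 48.07 kN.
σ_{stainless steel} = P/A₁ = 48070/1725 = 27.87 MPa, tensile.

σ ≈ 27.9 MPa (tensile)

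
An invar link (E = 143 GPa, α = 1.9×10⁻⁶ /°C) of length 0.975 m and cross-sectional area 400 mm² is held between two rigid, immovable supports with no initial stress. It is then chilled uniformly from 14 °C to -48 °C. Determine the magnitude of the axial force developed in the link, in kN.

The ends cannot move, so σ = EαΔT = 143×10³ × 1.9×10⁻⁶ × 62 = 16.85 MPa.
Then P = σA = 16.85 × 400 mm² = 6.738 kN, tensile.

P ≈ 6.74 kN (tensile)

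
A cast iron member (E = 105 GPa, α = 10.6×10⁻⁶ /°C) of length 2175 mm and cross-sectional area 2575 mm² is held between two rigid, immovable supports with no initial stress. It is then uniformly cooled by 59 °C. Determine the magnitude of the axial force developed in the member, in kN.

P ≈ 169 kN (tensile)

Full restraint means ε = 0, so the stress is σ = EαΔT = 105×10³ × 10.6×10⁻⁶ × 59 = 65.67 MPa.
P = AEαΔT = 2575 × 105×10³ × 10.6×10⁻⁶ × 59 = 169.1 kN (tensile).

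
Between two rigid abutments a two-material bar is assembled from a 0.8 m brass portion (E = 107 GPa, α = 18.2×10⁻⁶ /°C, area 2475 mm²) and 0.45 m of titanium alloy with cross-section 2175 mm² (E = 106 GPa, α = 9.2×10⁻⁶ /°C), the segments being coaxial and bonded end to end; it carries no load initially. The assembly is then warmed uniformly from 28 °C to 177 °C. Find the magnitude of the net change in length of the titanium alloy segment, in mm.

|ΔL| ≈ 0.477 mm

If the supports were absent, the total length change would be Σ αᵢΔT Lᵢ = 18.2×10⁻⁶×149×800 + 9.2×10⁻⁶×149×450 = 2.786 mm.
The walls prevent any net length change, so an axial force P (same in every segment) develops. Compatibility: P · Σ Lᵢ/(AᵢEᵢ) = δ_free.
Σ Lᵢ/(AᵢEᵢ) = 800/(2475×107×10³) + 450/(2175×106×10³) = 4.973×10⁻⁶ mm/N.
So P = 2.786 / 4.973×10⁻⁶ = 560.3 kN, compressive.
For the titanium alloy segment, free thermal change = 9.2×10⁻⁶×149×450 = 0.6169 mm and elastic change from P = 560300×450/(2175×106×10³) = 1.094 mm; these oppose, so the net change is 0.477 mm (segment shortens).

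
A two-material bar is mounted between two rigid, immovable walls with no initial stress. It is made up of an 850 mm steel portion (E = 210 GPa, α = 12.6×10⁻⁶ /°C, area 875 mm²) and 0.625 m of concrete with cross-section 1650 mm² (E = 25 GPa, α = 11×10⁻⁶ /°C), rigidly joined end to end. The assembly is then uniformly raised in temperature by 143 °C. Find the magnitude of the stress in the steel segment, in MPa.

If the supports were absent, the total length change would be Σ αᵢΔT Lᵢ = 12.6×10⁻⁶×143×850 + 11×10⁻⁶×143×625 = 2.515 mm.
The walls prevent any net length change, so an axial force P (same in every segment) develops. Compatibility: P · Σ Lᵢ/(AᵢEᵢ) = δ_free.
Σ Lᵢ/(AᵢEᵢ) = 850/(875×210×10³) + 625/(1650×25×10³) = 1.978×10⁻⁵ mm/N.
P = 2.515 / 1.978×10⁻⁵ = 127100 N = 127.1 kN, compressive.
σ_{steel} = P / A = 127100 / 875 = 145.3 MPa.

σ ≈ 145 MPa (compressive)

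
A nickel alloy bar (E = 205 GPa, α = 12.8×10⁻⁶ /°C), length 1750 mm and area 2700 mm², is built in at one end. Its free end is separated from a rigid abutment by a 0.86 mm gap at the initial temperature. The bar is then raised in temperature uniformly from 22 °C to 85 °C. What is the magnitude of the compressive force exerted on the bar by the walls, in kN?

Unrestrained expansion: δ_free = αΔT L = 12.8×10⁻⁶ × 63 × 1750 = 1.411 mm.
The gap closes (δ_free > 0.86 mm) and the wall then resists a further 1.411 − 0.86 = 0.5512 mm of expansion.
Compatibility: PL/(AE) = 0.5512 mm, so σ = P/A = E × (0.5512/1750) = 64.57 MPa.
Force on the wall = σA = 64.57 × 2700 mm² = 174.3 kN.

P ≈ 174 kN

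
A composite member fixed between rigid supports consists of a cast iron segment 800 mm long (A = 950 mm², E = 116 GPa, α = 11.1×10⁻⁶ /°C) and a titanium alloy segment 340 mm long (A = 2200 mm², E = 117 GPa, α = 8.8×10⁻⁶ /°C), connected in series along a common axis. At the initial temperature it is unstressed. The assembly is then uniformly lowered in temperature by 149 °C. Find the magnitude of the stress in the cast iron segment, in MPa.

σ ≈ 217 MPa (tensile)

Free thermal contraction of the whole bar: Σ αᵢΔT Lᵢ = 11.1×10⁻⁶×149×800 + 8.8×10⁻⁶×149×340 = 1.769 mm.
The walls prevent any net length change, so an axial force P (same in every segment) develops. Compatibility: P · Σ Lᵢ/(AᵢEᵢ) = δ_free.
Σ Lᵢ/(AᵢEᵢ) = 800/(950×116×10³) + 340/(2200×117×10³) = 8.58×10⁻⁶ mm/N.
So P = 1.769 / 8.58×10⁻⁶ = 206.2 kN, tensile.
σ_{cast iron} = P / A = 206200 / 950 = 217 MPa.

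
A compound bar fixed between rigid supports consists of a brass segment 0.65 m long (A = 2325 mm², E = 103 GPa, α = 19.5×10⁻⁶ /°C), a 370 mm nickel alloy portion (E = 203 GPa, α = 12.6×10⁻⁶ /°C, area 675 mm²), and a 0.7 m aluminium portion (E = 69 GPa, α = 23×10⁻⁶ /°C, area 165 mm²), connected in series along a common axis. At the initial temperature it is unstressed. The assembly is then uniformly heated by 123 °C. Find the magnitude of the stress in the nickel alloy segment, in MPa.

σ ≈ 91.1 MPa (compressive)

With the walls removed the bar would change length by δ_free = Σ αᵢΔT Lᵢ = 19.5×10⁻⁶×123×650 + 12.6×10⁻⁶×123×370 + 23×10⁻⁶×123×700 = 4.113 mm.
Since the ends are fixed, an axial force P builds up, equal in every segment, with P · Σ Lᵢ/(AᵢEᵢ) = δ_free.
The series flexibility is Σ Lᵢ/(AᵢEᵢ) = 650/(2325×103×10³) + 370/(675×203×10³) + 700/(165×69×10³) = 6.69×10⁻⁵ mm/N.
P = 4.113 / 6.69×10⁻⁵ = 61480 N = 61.48 kN, compressive.
σ_{nickel alloy} = P / A = 61480 / 675 = 91.08 MPa.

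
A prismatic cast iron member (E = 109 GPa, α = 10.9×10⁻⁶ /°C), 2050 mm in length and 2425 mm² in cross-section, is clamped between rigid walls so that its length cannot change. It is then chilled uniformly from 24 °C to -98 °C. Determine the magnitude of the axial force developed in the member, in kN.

The ends cannot move, so σ = EαΔT = 109×10³ × 10.9×10⁻⁶ × 122 = 144.9 MPa.
Axial force P = σA = 144.9 × 2425 = 351500 N = 351.5 kN, tensile.

P ≈ 351 kN (tensile)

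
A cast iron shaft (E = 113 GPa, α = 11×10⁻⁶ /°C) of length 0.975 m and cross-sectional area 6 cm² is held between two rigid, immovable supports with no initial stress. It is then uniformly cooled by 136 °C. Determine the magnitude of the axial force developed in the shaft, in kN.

P ≈ 101 kN (tensile)

The ends cannot move, so σ = EαΔT = 113×10³ × 11×10⁻⁶ × 136 = 169 MPa.
Then P = σA = 169 × 600 mm² = 101.4 kN, tensile.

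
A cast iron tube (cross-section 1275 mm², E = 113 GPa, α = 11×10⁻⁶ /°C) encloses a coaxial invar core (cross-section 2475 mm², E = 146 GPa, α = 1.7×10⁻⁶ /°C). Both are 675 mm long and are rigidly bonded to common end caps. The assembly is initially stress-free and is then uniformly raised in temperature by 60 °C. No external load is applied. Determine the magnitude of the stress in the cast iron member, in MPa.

σ ≈ 45.1 MPa (compressive)

Both members must finish at the same length. With the larger α, the cast iron tends to over-expand; the plates restrain it, putting the cast iron in compression and the invar in tension. With no external load the two internal forces are equal and opposite, magnitude P.
Compatibility of the two members (thermal + elastic change equal): (α₁ − α₂)ΔT = P·[1/(A₁E₁) + 1/(A₂E₂)].
|α₁ − α₂|·ΔT = 9.3×10⁻⁶ × 60 = 0.000558.
1/(A₁E₁) + 1/(A₂E₂) = 1/(1275×113×10³) + 1/(2475×146×10³) = 9.708×10⁻⁹ N⁻¹.
So P = 0.000558 / 9.708×10⁻⁹ = 57.48 kN.
σ_{cast iron} = P/A₁ = 57480/1275 = 45.08 MPa, compressive.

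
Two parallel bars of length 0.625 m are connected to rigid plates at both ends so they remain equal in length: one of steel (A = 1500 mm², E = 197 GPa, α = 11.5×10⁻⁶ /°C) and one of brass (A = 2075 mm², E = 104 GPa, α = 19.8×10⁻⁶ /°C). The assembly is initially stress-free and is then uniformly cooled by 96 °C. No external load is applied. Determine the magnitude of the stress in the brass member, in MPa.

Equilibrium of a rigid end plate with no external load gives equal and opposite internal forces ±P in the two members. Since α_{brass} > α_{steel}, cooling drives the brass into tension and the steel into compression.
Compatibility of the two members (thermal + elastic change equal): (α₁ − α₂)ΔT = P·[1/(A₁E₁) + 1/(A₂E₂)].
|α₁ − α₂|·ΔT = 8.3×10⁻⁶ × 96 = 0.0007968.
1/(A₁E₁) + 1/(A₂E₂) = 1/(1500×197×10³) + 1/(2075×104×10³) = 8.018×10⁻⁹ N⁻¹.
P = 0.0007968 / 8.018×10⁻⁹ = 99380 N = 99.38 kN.
σ_{brass} = P/A₂ = 99380/2075 = 47.89 MPa, tensile.

σ ≈ 47.9 MPa (tensile)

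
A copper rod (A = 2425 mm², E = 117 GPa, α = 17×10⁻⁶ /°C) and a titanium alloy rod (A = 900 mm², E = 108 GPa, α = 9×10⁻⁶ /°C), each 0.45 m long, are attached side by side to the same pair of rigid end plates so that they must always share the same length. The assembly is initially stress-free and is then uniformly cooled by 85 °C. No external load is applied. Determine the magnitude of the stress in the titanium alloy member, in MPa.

σ ≈ 54.7 MPa (compressive)

Equilibrium of a rigid end plate with no external load gives equal and opposite internal forces ±P in the two members. Since α_{copper} > α_{titanium alloy}, cooling drives the copper into tension and the titanium alloy into compression.
Compatibility of the two members (thermal + elastic change equal): (α₁ − α₂)ΔT = P·[1/(A₁E₁) + 1/(A₂E₂)].
|α₁ − α₂|·ΔT = 8×10⁻⁶ × 85 = 0.00068.
1/(A₁E₁) + 1/(A₂E₂) = 1/(2425×117×10³) + 1/(900×108×10³) = 1.381×10⁻⁸ N⁻¹.
So P = 0.00068 / 1.381×10⁻⁸ = 49.23 kN.
σ_{titanium alloy} = P/A₂ = 49230/900 = 54.7 MPa, compressive.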